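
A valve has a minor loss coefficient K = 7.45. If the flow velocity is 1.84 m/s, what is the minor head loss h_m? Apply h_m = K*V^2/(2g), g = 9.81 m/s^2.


Minor loss formula: h_m = K * V^2/(2g).
V^2 = 1.84^2 = 3.3856.
V^2/(2g) = 3.3856 / 19.62 = 0.1726 m.
h_m = 7.45 * 0.1726 = 1.2856 m.

1.2856


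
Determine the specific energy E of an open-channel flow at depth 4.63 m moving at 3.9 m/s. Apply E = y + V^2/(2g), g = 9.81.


Specific energy E = y + V^2/(2g).
Velocity head = V^2/(2g) = 3.9^2 / (2*9.81) = 15.21 / 19.62 = 0.7752 m.
E = 4.63 + 0.7752 = 5.4052 m.

5.4052


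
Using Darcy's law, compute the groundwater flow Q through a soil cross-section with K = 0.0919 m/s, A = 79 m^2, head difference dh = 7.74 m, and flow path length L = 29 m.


Darcy's law: Q = K * A * i, where i = dh/L.
Hydraulic gradient i = 7.74 / 29 = 0.266897.
Q = 0.0919 * 79 * 0.266897
  = 1.9377 m^3/s.

1.9377


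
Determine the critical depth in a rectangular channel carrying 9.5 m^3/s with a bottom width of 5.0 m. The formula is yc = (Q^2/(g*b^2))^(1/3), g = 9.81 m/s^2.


Using yc = (Q^2 / (g * b^2))^(1/3):
Q^2 = 9.5^2 = 90.25.
g * b^2 = 9.81 * 5.0^2 = 9.81 * 25.0 = 245.25.
Q^2 / (g*b^2) = 90.25 / 245.25 = 0.368.
yc = 0.368^(1/3) = 0.7166 m.

0.7166


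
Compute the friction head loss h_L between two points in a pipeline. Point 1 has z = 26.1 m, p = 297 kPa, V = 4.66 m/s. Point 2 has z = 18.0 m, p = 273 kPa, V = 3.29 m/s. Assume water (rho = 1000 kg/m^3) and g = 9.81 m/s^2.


Total head at each section: H = z + p/(rho*g) + V^2/(2g).
H1 = 26.1 + 297*1000/(1000*9.81) + 4.66^2/(2*9.81)
   = 26.1 + 30.275 + 1.1068
   = 57.482 m.
H2 = 18.0 + 273*1000/(1000*9.81) + 3.29^2/(2*9.81)
   = 18.0 + 27.829 + 0.5517
   = 46.38 m.
h_L = H1 - H2 = 57.482 - 46.38 = 11.102 m.

11.102


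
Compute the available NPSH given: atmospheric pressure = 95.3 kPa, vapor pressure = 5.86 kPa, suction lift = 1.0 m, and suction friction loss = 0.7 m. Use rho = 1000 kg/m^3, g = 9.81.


NPSHa = p_atm/(rho*g) - z_s - hf_s - p_vap/(rho*g).
p_atm/(rho*g) = 95.3*1000 / (1000*9.81) = 9.715 m.
p_vap/(rho*g) = 5.86*1000 / (1000*9.81) = 0.597 m.
NPSHa = 9.715 - 1.0 - 0.7 - 0.597
      = 7.42 m.

7.42


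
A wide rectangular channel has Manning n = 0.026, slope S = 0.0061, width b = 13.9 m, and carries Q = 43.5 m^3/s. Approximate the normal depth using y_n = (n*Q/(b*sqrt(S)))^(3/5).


We use the wide-channel approximation y_n = (n*Q/(b*sqrt(S)))^(3/5).
sqrt(S) = sqrt(0.0061) = 0.078102.
Numerator: n*Q = 0.026 * 43.5 = 1.131.
Denominator: b*sqrt(S) = 13.9 * 0.078102 = 1.085618.
arg = 1.0418.
y_n = 1.0418^(3/5) = 1.0249 m.

1.0249


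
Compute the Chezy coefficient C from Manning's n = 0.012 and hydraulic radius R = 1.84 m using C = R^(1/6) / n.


The Chezy coefficient relates to Manning's n through C = R^(1/6) / n.
R^(1/6) = 1.84^(1/6) = 1.106971.
C = 1.106971 / 0.012 = 92.25 m^(1/2)/s.

92.25


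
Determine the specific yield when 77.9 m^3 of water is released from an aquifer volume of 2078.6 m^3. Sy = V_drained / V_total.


Specific yield Sy = Volume drained / Total volume.
Sy = 77.9 / 2078.6
   = 0.0375.

0.0375


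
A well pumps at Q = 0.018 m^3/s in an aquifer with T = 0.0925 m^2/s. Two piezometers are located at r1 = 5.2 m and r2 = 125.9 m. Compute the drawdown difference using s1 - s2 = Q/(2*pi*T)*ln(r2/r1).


Thiem equation: s1 - s2 = Q/(2*pi*T) * ln(r2/r1).
ln(r2/r1) = ln(125.9/5.2) = 3.1868.
Q/(2*pi*T) = 0.018 / (2*pi*0.0925) = 0.018 / 0.5812 = 0.031.
s1 - s2 = 0.031 * 3.1868 = 0.0987 m.

0.0987


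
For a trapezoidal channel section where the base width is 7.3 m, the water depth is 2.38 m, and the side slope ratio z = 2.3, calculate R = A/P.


For a trapezoidal section with side slope z:
A = (b + z*y)*y = (7.3 + 2.3*2.38)*2.38 = 30.402 m^2.
P = b + 2*y*sqrt(1 + z^2) = 7.3 + 2*2.38*sqrt(1 + 2.3^2) = 19.238 m.
R = A/P = 30.402 / 19.238 = 1.5803 m.

1.5803


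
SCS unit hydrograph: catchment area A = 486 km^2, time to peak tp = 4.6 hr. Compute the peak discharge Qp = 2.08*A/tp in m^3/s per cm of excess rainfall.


SCS formula: Qp = 2.08 * A / tp.
Qp = 2.08 * 486 / 4.6
   = 1010.88 / 4.6
   = 219.76 m^3/s per cm.

219.76


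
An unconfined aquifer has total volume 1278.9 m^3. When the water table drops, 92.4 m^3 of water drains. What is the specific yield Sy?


Specific yield Sy = Volume drained / Total volume.
Sy = 92.4 / 1278.9
   = 0.0722.

0.0722


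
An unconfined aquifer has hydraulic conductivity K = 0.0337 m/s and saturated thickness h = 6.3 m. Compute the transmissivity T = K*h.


Transmissivity is defined as T = K * h.
T = 0.0337 * 6.3
  = 0.2123 m^2/s.

0.2123


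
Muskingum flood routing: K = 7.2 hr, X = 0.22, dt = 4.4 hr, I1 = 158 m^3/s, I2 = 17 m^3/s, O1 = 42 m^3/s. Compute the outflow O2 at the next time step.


Muskingum coefficients:
denom = 2*K*(1-X) + dt = 2*7.2*(1-0.22) + 4.4 = 15.632.
C0 = (dt - 2*K*X)/denom = (4.4 - 2*7.2*0.22)/15.632 = 0.0788.
C1 = (dt + 2*K*X)/denom = (4.4 + 2*7.2*0.22)/15.632 = 0.4841.
C2 = (2*K*(1-X) - dt)/denom = 0.4371.
O2 = C0*I2 + C1*I1 + C2*O1
   = 0.0788*17 + 0.4841*158 + 0.4371*42
   = 96.19 m^3/s.

96.19


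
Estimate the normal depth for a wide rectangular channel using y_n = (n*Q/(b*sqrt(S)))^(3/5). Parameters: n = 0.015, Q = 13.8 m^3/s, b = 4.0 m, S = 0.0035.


We use the wide-channel approximation y_n = (n*Q/(b*sqrt(S)))^(3/5).
sqrt(S) = sqrt(0.0035) = 0.059161.
Numerator: n*Q = 0.015 * 13.8 = 0.207.
Denominator: b*sqrt(S) = 4.0 * 0.059161 = 0.236644.
arg = 0.8747.
y_n = 0.8747^(3/5) = 0.9228 m.

0.9228


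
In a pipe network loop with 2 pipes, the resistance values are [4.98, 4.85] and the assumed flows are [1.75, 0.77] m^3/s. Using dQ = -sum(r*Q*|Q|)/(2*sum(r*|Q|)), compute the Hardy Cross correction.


Numerator terms (r*Q*|Q|): 4.98*1.75*|1.75| = 15.2512; 4.85*0.77*|0.77| = 2.8756.
Sum of numerator = 18.1268.
Denominator terms (r*|Q|): 4.98*|1.75| = 8.715; 4.85*|0.77| = 3.7345.
2 * sum of denominator = 2 * 12.4495 = 24.899.
dQ = -18.1268 / 24.899 = -0.728 m^3/s.

-0.728


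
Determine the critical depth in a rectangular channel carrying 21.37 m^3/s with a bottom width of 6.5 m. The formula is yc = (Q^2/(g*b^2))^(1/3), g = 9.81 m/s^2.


Using yc = (Q^2 / (g * b^2))^(1/3):
Q^2 = 21.37^2 = 456.68.
g * b^2 = 9.81 * 6.5^2 = 9.81 * 42.25 = 414.47.
Q^2 / (g*b^2) = 456.68 / 414.47 = 1.1018.
yc = 1.1018^(1/3) = 1.0329 m.

1.0329


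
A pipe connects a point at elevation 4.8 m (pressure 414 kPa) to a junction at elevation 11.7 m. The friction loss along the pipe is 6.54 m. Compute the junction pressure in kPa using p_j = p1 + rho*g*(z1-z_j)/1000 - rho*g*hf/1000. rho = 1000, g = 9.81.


Junction pressure: p_j = p1 + rho*g*(z1 - z_j)/1000 - rho*g*hf/1000.
Elevation term = 1000*9.81*(4.8 - 11.7)/1000 = -67.689 kPa.
Friction term = 1000*9.81*6.54/1000 = 64.157 kPa.
p_j = 414 + -67.689 - 64.157 = 282.15 kPa.

282.15


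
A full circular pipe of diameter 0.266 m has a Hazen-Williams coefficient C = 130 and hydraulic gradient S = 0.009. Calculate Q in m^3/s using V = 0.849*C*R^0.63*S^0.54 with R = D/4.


For a full circular pipe, R = D/4 = 0.266/4 = 0.0665 m.
V = 0.849 * 130 * 0.0665^0.63 * 0.009^0.54
  = 0.849 * 130 * 0.181292 * 0.078576
  = 1.5722 m/s.
Pipe area A = pi*D^2/4 = pi*0.266^2/4 = 0.0556 m^2.
Q = A * V = 0.0556 * 1.5722 = 0.0874 m^3/s.

0.0874


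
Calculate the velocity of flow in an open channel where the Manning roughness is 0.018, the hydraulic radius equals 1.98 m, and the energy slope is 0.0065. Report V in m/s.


Manning's equation gives V = (1/n) * R^(2/3) * S^(1/2).
First, compute R^(2/3) = 1.98^(2/3) = 1.5768.
Next, S^(1/2) = 0.0065^(1/2) = 0.080623.
Then 1/n = 1/0.018 = 55.56.
V = 55.56 * 1.5768 * 0.080623 = 7.0625 m/s.

7.0625


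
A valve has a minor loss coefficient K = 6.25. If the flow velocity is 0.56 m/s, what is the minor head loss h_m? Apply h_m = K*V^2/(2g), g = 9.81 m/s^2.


Minor loss formula: h_m = K * V^2/(2g).
V^2 = 0.56^2 = 0.3136.
V^2/(2g) = 0.3136 / 19.62 = 0.016 m.
h_m = 6.25 * 0.016 = 0.0999 m.

0.0999


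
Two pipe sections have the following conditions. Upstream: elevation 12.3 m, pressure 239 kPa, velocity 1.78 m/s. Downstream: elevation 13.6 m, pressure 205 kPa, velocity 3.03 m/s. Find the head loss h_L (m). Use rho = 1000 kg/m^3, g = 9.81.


Total head at each section: H = z + p/(rho*g) + V^2/(2g).
H1 = 12.3 + 239*1000/(1000*9.81) + 1.78^2/(2*9.81)
   = 12.3 + 24.363 + 0.1615
   = 36.824 m.
H2 = 13.6 + 205*1000/(1000*9.81) + 3.03^2/(2*9.81)
   = 13.6 + 20.897 + 0.4679
   = 34.965 m.
h_L = H1 - H2 = 36.824 - 34.965 = 1.859 m.

1.859


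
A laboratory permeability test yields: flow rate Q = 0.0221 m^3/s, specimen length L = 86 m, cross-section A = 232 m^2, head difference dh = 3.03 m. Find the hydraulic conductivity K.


From K = Q*L / (A*dh):
Numerator: Q*L = 0.0221 * 86 = 1.9006.
Denominator: A*dh = 232 * 3.03 = 702.96.
K = 1.9006 / 702.96 = 0.002704 m/s.

0.002704


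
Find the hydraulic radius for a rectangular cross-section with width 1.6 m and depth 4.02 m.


For a rectangular section:
Flow area A = b * y = 1.6 * 4.02 = 6.43 m^2.
Wetted perimeter P = b + 2y = 1.6 + 2*4.02 = 9.64 m.
Hydraulic radius R = A/P = 6.43 / 9.64 = 0.6672 m.

0.6672


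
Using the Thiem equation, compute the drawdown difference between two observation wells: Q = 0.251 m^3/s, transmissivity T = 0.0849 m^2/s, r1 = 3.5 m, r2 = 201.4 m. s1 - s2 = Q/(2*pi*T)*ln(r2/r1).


Thiem equation: s1 - s2 = Q/(2*pi*T) * ln(r2/r1).
ln(r2/r1) = ln(201.4/3.5) = 4.0525.
Q/(2*pi*T) = 0.251 / (2*pi*0.0849) = 0.251 / 0.5334 = 0.4705.
s1 - s2 = 0.4705 * 4.0525 = 1.9068 m.

1.9068


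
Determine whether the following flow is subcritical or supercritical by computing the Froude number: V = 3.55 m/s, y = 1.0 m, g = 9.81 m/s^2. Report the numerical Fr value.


The Froude number is defined as Fr = V / sqrt(g*y).
g*y = 9.81 * 1.0 = 9.81.
sqrt(g*y) = sqrt(9.81) = 3.1321.
Fr = 3.55 / 3.1321 = 1.1334.
Since Fr > 1, the flow is supercritical.

1.1334


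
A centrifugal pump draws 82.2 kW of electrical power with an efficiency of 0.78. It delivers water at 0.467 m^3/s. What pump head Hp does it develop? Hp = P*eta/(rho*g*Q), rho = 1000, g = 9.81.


Pump head formula: Hp = P * eta / (rho * g * Q).
Numerator: P * eta = 82.2 * 1000 * 0.78 = 64116.0 W.
Denominator: rho * g * Q = 1000 * 9.81 * 0.467 = 4581.27.
Hp = 64116.0 / 4581.27 = 14.0 m.

14.0


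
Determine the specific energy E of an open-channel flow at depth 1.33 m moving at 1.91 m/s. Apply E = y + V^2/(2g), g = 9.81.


Specific energy E = y + V^2/(2g).
Velocity head = V^2/(2g) = 1.91^2 / (2*9.81) = 3.6481 / 19.62 = 0.1859 m.
E = 1.33 + 0.1859 = 1.5159 m.

1.5159


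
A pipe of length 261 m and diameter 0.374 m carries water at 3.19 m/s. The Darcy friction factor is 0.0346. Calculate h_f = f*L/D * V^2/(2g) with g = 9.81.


Darcy-Weisbach equation: h_f = f * (L/D) * V^2/(2g).
f * L/D = 0.0346 * 261/0.374 = 24.146.
V^2/(2g) = 3.19^2 / (2*9.81) = 10.1761 / 19.62 = 0.5187 m.
h_f = 24.146 * 0.5187 = 12.524 m.

12.524


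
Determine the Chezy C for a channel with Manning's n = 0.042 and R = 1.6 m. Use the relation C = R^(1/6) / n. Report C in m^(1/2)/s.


The Chezy coefficient relates to Manning's n through C = R^(1/6) / n.
R^(1/6) = 1.6^(1/6) = 1.081484.
C = 1.081484 / 0.042 = 25.75 m^(1/2)/s.

25.75


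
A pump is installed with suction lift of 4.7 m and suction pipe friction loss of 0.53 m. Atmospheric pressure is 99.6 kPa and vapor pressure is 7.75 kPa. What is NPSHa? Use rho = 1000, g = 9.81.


NPSHa = p_atm/(rho*g) - z_s - hf_s - p_vap/(rho*g).
p_atm/(rho*g) = 99.6*1000 / (1000*9.81) = 10.153 m.
p_vap/(rho*g) = 7.75*1000 / (1000*9.81) = 0.79 m.
NPSHa = 10.153 - 4.7 - 0.53 - 0.79
      = 4.13 m.

4.13


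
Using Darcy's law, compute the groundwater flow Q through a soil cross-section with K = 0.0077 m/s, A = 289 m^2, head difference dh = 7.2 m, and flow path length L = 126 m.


Darcy's law: Q = K * A * i, where i = dh/L.
Hydraulic gradient i = 7.2 / 126 = 0.057143.
Q = 0.0077 * 289 * 0.057143
  = 0.1272 m^3/s.

0.1272


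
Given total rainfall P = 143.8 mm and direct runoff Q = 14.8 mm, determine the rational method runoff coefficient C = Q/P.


The runoff coefficient C = runoff depth / rainfall depth.
C = 14.8 / 143.8
  = 0.1029.

0.1029


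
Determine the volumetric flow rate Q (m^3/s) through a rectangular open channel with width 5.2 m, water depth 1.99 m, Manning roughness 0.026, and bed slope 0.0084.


For a rectangular channel, the cross-sectional area A = b * y = 5.2 * 1.99 = 10.35 m^2.
The wetted perimeter P = b + 2y = 5.2 + 2*1.99 = 9.18 m.
Hydraulic radius R = A/P = 10.35/9.18 = 1.1272 m.
Velocity V = (1/n)*R^(2/3)*S^(1/2) = (1/0.026)*1.1272^(2/3)*0.0084^(1/2) = 3.8181 m/s.
Discharge Q = A * V = 10.35 * 3.8181 = 39.509 m^3/s.

39.509


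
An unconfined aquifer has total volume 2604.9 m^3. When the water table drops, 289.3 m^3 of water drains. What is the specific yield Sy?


Specific yield Sy = Volume drained / Total volume.
Sy = 289.3 / 2604.9
   = 0.1111.

0.1111


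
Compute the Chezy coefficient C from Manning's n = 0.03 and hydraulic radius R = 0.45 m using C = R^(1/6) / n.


The Chezy coefficient relates to Manning's n through C = R^(1/6) / n.
R^(1/6) = 0.45^(1/6) = 0.875391.
C = 0.875391 / 0.03 = 29.18 m^(1/2)/s.

29.18


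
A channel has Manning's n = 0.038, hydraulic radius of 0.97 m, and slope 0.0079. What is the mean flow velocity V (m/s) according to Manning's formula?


Manning's equation gives V = (1/n) * R^(2/3) * S^(1/2).
First, compute R^(2/3) = 0.97^(2/3) = 0.9799.
Next, S^(1/2) = 0.0079^(1/2) = 0.088882.
Then 1/n = 1/0.038 = 26.32.
V = 26.32 * 0.9799 * 0.088882 = 2.292 m/s.

2.292


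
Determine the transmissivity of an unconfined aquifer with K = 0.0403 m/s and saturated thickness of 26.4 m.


Transmissivity is defined as T = K * h.
T = 0.0403 * 26.4
  = 1.0639 m^2/s.

1.0639


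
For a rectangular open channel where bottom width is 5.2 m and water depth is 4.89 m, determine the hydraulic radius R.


For a rectangular section:
Flow area A = b * y = 5.2 * 4.89 = 25.43 m^2.
Wetted perimeter P = b + 2y = 5.2 + 2*4.89 = 14.98 m.
Hydraulic radius R = A/P = 25.43 / 14.98 = 1.6975 m.

1.6975


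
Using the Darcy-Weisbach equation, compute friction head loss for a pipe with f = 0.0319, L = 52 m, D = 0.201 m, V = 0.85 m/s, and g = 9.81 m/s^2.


Darcy-Weisbach equation: h_f = f * (L/D) * V^2/(2g).
f * L/D = 0.0319 * 52/0.201 = 8.2527.
V^2/(2g) = 0.85^2 / (2*9.81) = 0.7225 / 19.62 = 0.0368 m.
h_f = 8.2527 * 0.0368 = 0.304 m.

0.304


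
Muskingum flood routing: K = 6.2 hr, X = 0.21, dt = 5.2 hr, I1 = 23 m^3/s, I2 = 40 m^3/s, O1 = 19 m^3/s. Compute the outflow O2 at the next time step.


Muskingum coefficients:
denom = 2*K*(1-X) + dt = 2*6.2*(1-0.21) + 5.2 = 14.996.
C0 = (dt - 2*K*X)/denom = (5.2 - 2*6.2*0.21)/14.996 = 0.1731.
C1 = (dt + 2*K*X)/denom = (5.2 + 2*6.2*0.21)/14.996 = 0.5204.
C2 = (2*K*(1-X) - dt)/denom = 0.3065.
O2 = C0*I2 + C1*I1 + C2*O1
   = 0.1731*40 + 0.5204*23 + 0.3065*19
   = 24.72 m^3/s.

24.72


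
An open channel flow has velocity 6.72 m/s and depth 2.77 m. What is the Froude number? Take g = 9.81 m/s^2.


The Froude number is defined as Fr = V / sqrt(g*y).
g*y = 9.81 * 2.77 = 27.1737.
sqrt(g*y) = sqrt(27.1737) = 5.2128.
Fr = 6.72 / 5.2128 = 1.2891.

1.2891


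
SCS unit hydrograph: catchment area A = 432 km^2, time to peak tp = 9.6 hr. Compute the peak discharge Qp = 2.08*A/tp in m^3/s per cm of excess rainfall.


SCS formula: Qp = 2.08 * A / tp.
Qp = 2.08 * 432 / 9.6
   = 898.56 / 9.6
   = 93.6 m^3/s per cm.

93.6


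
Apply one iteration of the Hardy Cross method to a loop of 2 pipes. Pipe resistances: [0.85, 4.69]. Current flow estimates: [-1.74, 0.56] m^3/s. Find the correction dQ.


Numerator terms (r*Q*|Q|): 0.85*-1.74*|-1.74| = -2.5735; 4.69*0.56*|0.56| = 1.4708.
Sum of numerator = -1.1027.
Denominator terms (r*|Q|): 0.85*|-1.74| = 1.479; 4.69*|0.56| = 2.6264.
2 * sum of denominator = 2 * 4.1054 = 8.2108.
dQ = --1.1027 / 8.2108 = 0.1343 m^3/s.

0.1343


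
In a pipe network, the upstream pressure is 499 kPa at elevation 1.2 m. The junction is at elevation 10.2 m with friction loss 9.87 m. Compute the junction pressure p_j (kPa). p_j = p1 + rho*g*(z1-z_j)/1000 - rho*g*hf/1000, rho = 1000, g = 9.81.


Junction pressure: p_j = p1 + rho*g*(z1 - z_j)/1000 - rho*g*hf/1000.
Elevation term = 1000*9.81*(1.2 - 10.2)/1000 = -88.29 kPa.
Friction term = 1000*9.81*9.87/1000 = 96.825 kPa.
p_j = 499 + -88.29 - 96.825 = 313.89 kPa.

313.89


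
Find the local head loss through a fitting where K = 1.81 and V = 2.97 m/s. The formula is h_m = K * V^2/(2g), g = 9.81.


Minor loss formula: h_m = K * V^2/(2g).
V^2 = 2.97^2 = 8.8209.
V^2/(2g) = 8.8209 / 19.62 = 0.4496 m.
h_m = 1.81 * 0.4496 = 0.8138 m.

0.8138


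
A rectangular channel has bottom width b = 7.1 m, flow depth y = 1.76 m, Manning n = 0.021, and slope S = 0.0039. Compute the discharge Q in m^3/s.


For a rectangular channel, the cross-sectional area A = b * y = 7.1 * 1.76 = 12.5 m^2.
The wetted perimeter P = b + 2y = 7.1 + 2*1.76 = 10.62 m.
Hydraulic radius R = A/P = 12.5/10.62 = 1.1766 m.
Velocity V = (1/n)*R^(2/3)*S^(1/2) = (1/0.021)*1.1766^(2/3)*0.0039^(1/2) = 3.3144 m/s.
Discharge Q = A * V = 12.5 * 3.3144 = 41.417 m^3/s.

41.417


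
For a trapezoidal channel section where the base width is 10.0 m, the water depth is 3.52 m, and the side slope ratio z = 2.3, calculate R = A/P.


For a trapezoidal section with side slope z:
A = (b + z*y)*y = (10.0 + 2.3*3.52)*3.52 = 63.698 m^2.
P = b + 2*y*sqrt(1 + z^2) = 10.0 + 2*3.52*sqrt(1 + 2.3^2) = 27.656 m.
R = A/P = 63.698 / 27.656 = 2.3032 m.

2.3032


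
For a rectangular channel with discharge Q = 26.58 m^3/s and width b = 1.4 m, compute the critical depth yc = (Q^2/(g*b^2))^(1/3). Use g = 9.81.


Using yc = (Q^2 / (g * b^2))^(1/3):
Q^2 = 26.58^2 = 706.5.
g * b^2 = 9.81 * 1.4^2 = 9.81 * 1.96 = 19.23.
Q^2 / (g*b^2) = 706.5 / 19.23 = 36.7395.
yc = 36.7395^(1/3) = 3.3245 m.

3.3245


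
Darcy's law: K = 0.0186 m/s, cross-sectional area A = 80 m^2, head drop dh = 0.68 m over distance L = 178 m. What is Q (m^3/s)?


Darcy's law: Q = K * A * i, where i = dh/L.
Hydraulic gradient i = 0.68 / 178 = 0.00382.
Q = 0.0186 * 80 * 0.00382
  = 0.0057 m^3/s.

0.0057


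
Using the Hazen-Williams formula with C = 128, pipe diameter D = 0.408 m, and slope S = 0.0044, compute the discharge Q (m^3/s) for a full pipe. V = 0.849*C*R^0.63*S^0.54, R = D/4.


For a full circular pipe, R = D/4 = 0.408/4 = 0.102 m.
V = 0.849 * 128 * 0.102^0.63 * 0.0044^0.54
  = 0.849 * 128 * 0.237366 * 0.053391
  = 1.3772 m/s.
Pipe area A = pi*D^2/4 = pi*0.408^2/4 = 0.1307 m^2.
Q = A * V = 0.1307 * 1.3772 = 0.1801 m^3/s.

0.1801


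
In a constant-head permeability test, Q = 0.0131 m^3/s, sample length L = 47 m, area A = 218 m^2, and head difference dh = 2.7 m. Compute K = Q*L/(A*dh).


From K = Q*L / (A*dh):
Numerator: Q*L = 0.0131 * 47 = 0.6157.
Denominator: A*dh = 218 * 2.7 = 588.6.
K = 0.6157 / 588.6 = 0.001046 m/s.

0.001046


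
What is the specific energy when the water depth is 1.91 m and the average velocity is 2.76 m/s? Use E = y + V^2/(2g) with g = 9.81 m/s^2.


Specific energy E = y + V^2/(2g).
Velocity head = V^2/(2g) = 2.76^2 / (2*9.81) = 7.6176 / 19.62 = 0.3883 m.
E = 1.91 + 0.3883 = 2.2983 m.

2.2983


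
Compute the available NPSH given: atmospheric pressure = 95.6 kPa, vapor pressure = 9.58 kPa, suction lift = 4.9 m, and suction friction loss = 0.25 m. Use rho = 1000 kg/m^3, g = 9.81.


NPSHa = p_atm/(rho*g) - z_s - hf_s - p_vap/(rho*g).
p_atm/(rho*g) = 95.6*1000 / (1000*9.81) = 9.745 m.
p_vap/(rho*g) = 9.58*1000 / (1000*9.81) = 0.977 m.
NPSHa = 9.745 - 4.9 - 0.25 - 0.977
      = 3.62 m.

3.62


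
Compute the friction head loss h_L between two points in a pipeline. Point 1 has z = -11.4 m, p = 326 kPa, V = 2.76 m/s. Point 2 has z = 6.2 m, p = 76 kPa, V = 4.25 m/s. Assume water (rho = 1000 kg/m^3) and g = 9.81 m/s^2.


Total head at each section: H = z + p/(rho*g) + V^2/(2g).
H1 = -11.4 + 326*1000/(1000*9.81) + 2.76^2/(2*9.81)
   = -11.4 + 33.231 + 0.3883
   = 22.22 m.
H2 = 6.2 + 76*1000/(1000*9.81) + 4.25^2/(2*9.81)
   = 6.2 + 7.747 + 0.9206
   = 14.868 m.
h_L = H1 - H2 = 22.22 - 14.868 = 7.352 m.

7.352


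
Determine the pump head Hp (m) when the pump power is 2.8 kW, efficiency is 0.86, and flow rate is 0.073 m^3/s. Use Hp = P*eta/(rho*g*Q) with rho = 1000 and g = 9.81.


Pump head formula: Hp = P * eta / (rho * g * Q).
Numerator: P * eta = 2.8 * 1000 * 0.86 = 2408.0 W.
Denominator: rho * g * Q = 1000 * 9.81 * 0.073 = 716.13.
Hp = 2408.0 / 716.13 = 3.36 m.

3.36


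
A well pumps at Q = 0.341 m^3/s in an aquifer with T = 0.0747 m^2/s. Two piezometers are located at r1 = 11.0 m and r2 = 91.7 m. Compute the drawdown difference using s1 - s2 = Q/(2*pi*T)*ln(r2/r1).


Thiem equation: s1 - s2 = Q/(2*pi*T) * ln(r2/r1).
ln(r2/r1) = ln(91.7/11.0) = 2.1206.
Q/(2*pi*T) = 0.341 / (2*pi*0.0747) = 0.341 / 0.4694 = 0.7265.
s1 - s2 = 0.7265 * 2.1206 = 1.5407 m.

1.5407


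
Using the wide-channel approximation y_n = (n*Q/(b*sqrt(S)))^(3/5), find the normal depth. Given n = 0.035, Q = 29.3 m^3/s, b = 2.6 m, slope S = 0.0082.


We use the wide-channel approximation y_n = (n*Q/(b*sqrt(S)))^(3/5).
sqrt(S) = sqrt(0.0082) = 0.090554.
Numerator: n*Q = 0.035 * 29.3 = 1.0255.
Denominator: b*sqrt(S) = 2.6 * 0.090554 = 0.23544.
arg = 4.3557.
y_n = 4.3557^(3/5) = 2.4179 m.

2.4179


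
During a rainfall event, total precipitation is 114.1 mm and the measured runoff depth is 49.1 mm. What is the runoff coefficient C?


The runoff coefficient C = runoff depth / rainfall depth.
C = 49.1 / 114.1
  = 0.4303.

0.4303


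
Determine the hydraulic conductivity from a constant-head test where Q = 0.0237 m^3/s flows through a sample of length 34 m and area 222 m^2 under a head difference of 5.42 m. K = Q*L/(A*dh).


From K = Q*L / (A*dh):
Numerator: Q*L = 0.0237 * 34 = 0.8058.
Denominator: A*dh = 222 * 5.42 = 1203.24.
K = 0.8058 / 1203.24 = 0.00067 m/s.

0.00067


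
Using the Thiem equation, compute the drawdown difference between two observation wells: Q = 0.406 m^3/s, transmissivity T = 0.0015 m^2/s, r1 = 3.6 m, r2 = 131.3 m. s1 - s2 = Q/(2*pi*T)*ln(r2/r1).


Thiem equation: s1 - s2 = Q/(2*pi*T) * ln(r2/r1).
ln(r2/r1) = ln(131.3/3.6) = 3.5966.
Q/(2*pi*T) = 0.406 / (2*pi*0.0015) = 0.406 / 0.0094 = 43.0779.
s1 - s2 = 43.0779 * 3.5966 = 154.932 m.

154.932


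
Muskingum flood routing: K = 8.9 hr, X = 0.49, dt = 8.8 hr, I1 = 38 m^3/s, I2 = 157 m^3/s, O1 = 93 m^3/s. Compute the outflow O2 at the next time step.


Muskingum coefficients:
denom = 2*K*(1-X) + dt = 2*8.9*(1-0.49) + 8.8 = 17.878.
C0 = (dt - 2*K*X)/denom = (8.8 - 2*8.9*0.49)/17.878 = 0.0044.
C1 = (dt + 2*K*X)/denom = (8.8 + 2*8.9*0.49)/17.878 = 0.9801.
C2 = (2*K*(1-X) - dt)/denom = 0.0155.
O2 = C0*I2 + C1*I1 + C2*O1
   = 0.0044*157 + 0.9801*38 + 0.0155*93
   = 39.37 m^3/s.

39.37


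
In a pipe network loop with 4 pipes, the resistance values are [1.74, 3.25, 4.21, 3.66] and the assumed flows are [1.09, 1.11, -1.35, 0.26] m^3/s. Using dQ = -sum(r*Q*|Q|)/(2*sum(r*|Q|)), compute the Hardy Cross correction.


Numerator terms (r*Q*|Q|): 1.74*1.09*|1.09| = 2.0673; 3.25*1.11*|1.11| = 4.0043; 4.21*-1.35*|-1.35| = -7.6727; 3.66*0.26*|0.26| = 0.2474.
Sum of numerator = -1.3537.
Denominator terms (r*|Q|): 1.74*|1.09| = 1.8966; 3.25*|1.11| = 3.6075; 4.21*|-1.35| = 5.6835; 3.66*|0.26| = 0.9516.
2 * sum of denominator = 2 * 12.1392 = 24.2784.
dQ = --1.3537 / 24.2784 = 0.0558 m^3/s.

0.0558


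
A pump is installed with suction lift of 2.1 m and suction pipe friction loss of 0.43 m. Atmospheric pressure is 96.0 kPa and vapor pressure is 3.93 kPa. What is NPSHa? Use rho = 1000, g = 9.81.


NPSHa = p_atm/(rho*g) - z_s - hf_s - p_vap/(rho*g).
p_atm/(rho*g) = 96.0*1000 / (1000*9.81) = 9.786 m.
p_vap/(rho*g) = 3.93*1000 / (1000*9.81) = 0.401 m.
NPSHa = 9.786 - 2.1 - 0.43 - 0.401
      = 6.86 m.

6.86


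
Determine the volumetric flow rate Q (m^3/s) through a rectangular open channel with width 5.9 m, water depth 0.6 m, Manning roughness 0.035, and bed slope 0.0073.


For a rectangular channel, the cross-sectional area A = b * y = 5.9 * 0.6 = 3.54 m^2.
The wetted perimeter P = b + 2y = 5.9 + 2*0.6 = 7.1 m.
Hydraulic radius R = A/P = 3.54/7.1 = 0.4986 m.
Velocity V = (1/n)*R^(2/3)*S^(1/2) = (1/0.035)*0.4986^(2/3)*0.0073^(1/2) = 1.5349 m/s.
Discharge Q = A * V = 3.54 * 1.5349 = 5.434 m^3/s.

5.434


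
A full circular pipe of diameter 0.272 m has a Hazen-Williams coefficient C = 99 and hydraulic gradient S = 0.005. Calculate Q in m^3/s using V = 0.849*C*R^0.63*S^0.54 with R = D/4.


For a full circular pipe, R = D/4 = 0.272/4 = 0.068 m.
V = 0.849 * 99 * 0.068^0.63 * 0.005^0.54
  = 0.849 * 99 * 0.183857 * 0.057206
  = 0.884 m/s.
Pipe area A = pi*D^2/4 = pi*0.272^2/4 = 0.0581 m^2.
Q = A * V = 0.0581 * 0.884 = 0.0514 m^3/s.

0.0514


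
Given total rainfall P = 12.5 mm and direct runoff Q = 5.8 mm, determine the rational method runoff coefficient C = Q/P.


The runoff coefficient C = runoff depth / rainfall depth.
C = 5.8 / 12.5
  = 0.464.

0.464


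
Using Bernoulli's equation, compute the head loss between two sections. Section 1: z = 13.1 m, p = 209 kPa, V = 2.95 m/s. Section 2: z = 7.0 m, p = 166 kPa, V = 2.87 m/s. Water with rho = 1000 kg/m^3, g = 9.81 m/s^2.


Total head at each section: H = z + p/(rho*g) + V^2/(2g).
H1 = 13.1 + 209*1000/(1000*9.81) + 2.95^2/(2*9.81)
   = 13.1 + 21.305 + 0.4436
   = 34.848 m.
H2 = 7.0 + 166*1000/(1000*9.81) + 2.87^2/(2*9.81)
   = 7.0 + 16.922 + 0.4198
   = 24.341 m.
h_L = H1 - H2 = 34.848 - 24.341 = 10.507 m.

10.507


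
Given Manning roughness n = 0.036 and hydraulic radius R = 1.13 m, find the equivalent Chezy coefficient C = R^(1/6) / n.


The Chezy coefficient relates to Manning's n through C = R^(1/6) / n.
R^(1/6) = 1.13^(1/6) = 1.020578.
C = 1.020578 / 0.036 = 28.35 m^(1/2)/s.

28.35


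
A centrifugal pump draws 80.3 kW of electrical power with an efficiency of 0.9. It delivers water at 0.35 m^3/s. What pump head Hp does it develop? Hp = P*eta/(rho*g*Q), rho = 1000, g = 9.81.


Pump head formula: Hp = P * eta / (rho * g * Q).
Numerator: P * eta = 80.3 * 1000 * 0.9 = 72270.0 W.
Denominator: rho * g * Q = 1000 * 9.81 * 0.35 = 3433.5.
Hp = 72270.0 / 3433.5 = 21.05 m.

21.05


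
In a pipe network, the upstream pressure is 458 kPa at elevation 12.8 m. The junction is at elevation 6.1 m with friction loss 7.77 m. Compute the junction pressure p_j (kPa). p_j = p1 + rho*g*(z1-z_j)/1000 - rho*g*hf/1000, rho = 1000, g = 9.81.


Junction pressure: p_j = p1 + rho*g*(z1 - z_j)/1000 - rho*g*hf/1000.
Elevation term = 1000*9.81*(12.8 - 6.1)/1000 = 65.727 kPa.
Friction term = 1000*9.81*7.77/1000 = 76.224 kPa.
p_j = 458 + 65.727 - 76.224 = 447.5 kPa.

447.5


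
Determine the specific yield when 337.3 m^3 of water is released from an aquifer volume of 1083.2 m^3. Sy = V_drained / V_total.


Specific yield Sy = Volume drained / Total volume.
Sy = 337.3 / 1083.2
   = 0.3114.

0.3114


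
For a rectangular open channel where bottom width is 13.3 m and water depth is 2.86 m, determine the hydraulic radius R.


For a rectangular section:
Flow area A = b * y = 13.3 * 2.86 = 38.04 m^2.
Wetted perimeter P = b + 2y = 13.3 + 2*2.86 = 19.02 m.
Hydraulic radius R = A/P = 38.04 / 19.02 = 1.9999 m.

1.9999


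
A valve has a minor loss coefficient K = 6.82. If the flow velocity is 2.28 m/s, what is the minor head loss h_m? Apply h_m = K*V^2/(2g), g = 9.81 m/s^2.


Minor loss formula: h_m = K * V^2/(2g).
V^2 = 2.28^2 = 5.1984.
V^2/(2g) = 5.1984 / 19.62 = 0.265 m.
h_m = 6.82 * 0.265 = 1.807 m.

1.807


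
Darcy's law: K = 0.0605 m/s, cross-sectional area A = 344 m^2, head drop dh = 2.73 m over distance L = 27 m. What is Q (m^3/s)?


Darcy's law: Q = K * A * i, where i = dh/L.
Hydraulic gradient i = 2.73 / 27 = 0.101111.
Q = 0.0605 * 344 * 0.101111
  = 2.1043 m^3/s.

2.1043


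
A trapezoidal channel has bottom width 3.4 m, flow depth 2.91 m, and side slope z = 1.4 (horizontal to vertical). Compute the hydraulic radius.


For a trapezoidal section with side slope z:
A = (b + z*y)*y = (3.4 + 1.4*2.91)*2.91 = 21.749 m^2.
P = b + 2*y*sqrt(1 + z^2) = 3.4 + 2*2.91*sqrt(1 + 1.4^2) = 13.413 m.
R = A/P = 21.749 / 13.413 = 1.6215 m.

1.6215


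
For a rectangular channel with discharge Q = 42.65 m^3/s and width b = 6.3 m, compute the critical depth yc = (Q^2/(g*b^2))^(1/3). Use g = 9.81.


Using yc = (Q^2 / (g * b^2))^(1/3):
Q^2 = 42.65^2 = 1819.02.
g * b^2 = 9.81 * 6.3^2 = 9.81 * 39.69 = 389.36.
Q^2 / (g*b^2) = 1819.02 / 389.36 = 4.6718.
yc = 4.6718^(1/3) = 1.6717 m.

1.6717


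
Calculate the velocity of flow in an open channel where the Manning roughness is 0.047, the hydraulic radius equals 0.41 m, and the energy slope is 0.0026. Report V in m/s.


Manning's equation gives V = (1/n) * R^(2/3) * S^(1/2).
First, compute R^(2/3) = 0.41^(2/3) = 0.5519.
Next, S^(1/2) = 0.0026^(1/2) = 0.05099.
Then 1/n = 1/0.047 = 21.28.
V = 21.28 * 0.5519 * 0.05099 = 0.5987 m/s.

0.5987


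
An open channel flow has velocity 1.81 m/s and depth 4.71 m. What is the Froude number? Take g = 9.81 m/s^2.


The Froude number is defined as Fr = V / sqrt(g*y).
g*y = 9.81 * 4.71 = 46.2051.
sqrt(g*y) = sqrt(46.2051) = 6.7974.
Fr = 1.81 / 6.7974 = 0.2663.

0.2663


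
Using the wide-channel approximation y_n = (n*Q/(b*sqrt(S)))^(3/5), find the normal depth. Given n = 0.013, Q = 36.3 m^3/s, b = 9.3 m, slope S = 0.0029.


We use the wide-channel approximation y_n = (n*Q/(b*sqrt(S)))^(3/5).
sqrt(S) = sqrt(0.0029) = 0.053852.
Numerator: n*Q = 0.013 * 36.3 = 0.4719.
Denominator: b*sqrt(S) = 9.3 * 0.053852 = 0.500824.
arg = 0.9423.
y_n = 0.9423^(3/5) = 0.9649 m.

0.9649


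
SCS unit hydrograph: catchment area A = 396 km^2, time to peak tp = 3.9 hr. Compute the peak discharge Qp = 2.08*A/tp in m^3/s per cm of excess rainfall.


SCS formula: Qp = 2.08 * A / tp.
Qp = 2.08 * 396 / 3.9
   = 823.68 / 3.9
   = 211.2 m^3/s per cm.

211.2


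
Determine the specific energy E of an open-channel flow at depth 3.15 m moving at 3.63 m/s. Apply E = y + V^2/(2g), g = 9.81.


Specific energy E = y + V^2/(2g).
Velocity head = V^2/(2g) = 3.63^2 / (2*9.81) = 13.1769 / 19.62 = 0.6716 m.
E = 3.15 + 0.6716 = 3.8216 m.

3.8216


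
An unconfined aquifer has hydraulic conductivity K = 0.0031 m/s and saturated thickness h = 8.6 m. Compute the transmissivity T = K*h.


Transmissivity is defined as T = K * h.
T = 0.0031 * 8.6
  = 0.0267 m^2/s.

0.0267


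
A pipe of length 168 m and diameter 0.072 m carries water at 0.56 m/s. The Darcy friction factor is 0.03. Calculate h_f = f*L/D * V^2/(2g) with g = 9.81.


Darcy-Weisbach equation: h_f = f * (L/D) * V^2/(2g).
f * L/D = 0.03 * 168/0.072 = 70.0.
V^2/(2g) = 0.56^2 / (2*9.81) = 0.3136 / 19.62 = 0.016 m.
h_f = 70.0 * 0.016 = 1.119 m.

1.119


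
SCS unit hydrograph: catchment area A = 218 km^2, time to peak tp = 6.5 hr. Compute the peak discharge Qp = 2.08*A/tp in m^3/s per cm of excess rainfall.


SCS formula: Qp = 2.08 * A / tp.
Qp = 2.08 * 218 / 6.5
   = 453.44 / 6.5
   = 69.76 m^3/s per cm.

69.76


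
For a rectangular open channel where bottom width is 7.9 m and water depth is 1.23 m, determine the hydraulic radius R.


For a rectangular section:
Flow area A = b * y = 7.9 * 1.23 = 9.72 m^2.
Wetted perimeter P = b + 2y = 7.9 + 2*1.23 = 10.36 m.
Hydraulic radius R = A/P = 9.72 / 10.36 = 0.9379 m.

0.9379


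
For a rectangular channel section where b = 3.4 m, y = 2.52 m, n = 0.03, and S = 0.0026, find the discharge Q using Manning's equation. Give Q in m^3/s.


For a rectangular channel, the cross-sectional area A = b * y = 3.4 * 2.52 = 8.57 m^2.
The wetted perimeter P = b + 2y = 3.4 + 2*2.52 = 8.44 m.
Hydraulic radius R = A/P = 8.57/8.44 = 1.0152 m.
Velocity V = (1/n)*R^(2/3)*S^(1/2) = (1/0.03)*1.0152^(2/3)*0.0026^(1/2) = 1.7168 m/s.
Discharge Q = A * V = 8.57 * 1.7168 = 14.71 m^3/s.

14.71


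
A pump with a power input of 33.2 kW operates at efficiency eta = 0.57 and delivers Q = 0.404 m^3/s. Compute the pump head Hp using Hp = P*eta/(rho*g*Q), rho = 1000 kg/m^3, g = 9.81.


Pump head formula: Hp = P * eta / (rho * g * Q).
Numerator: P * eta = 33.2 * 1000 * 0.57 = 18924.0 W.
Denominator: rho * g * Q = 1000 * 9.81 * 0.404 = 3963.24.
Hp = 18924.0 / 3963.24 = 4.77 m.

4.77


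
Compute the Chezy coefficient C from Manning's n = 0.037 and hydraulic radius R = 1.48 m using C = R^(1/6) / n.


The Chezy coefficient relates to Manning's n through C = R^(1/6) / n.
R^(1/6) = 1.48^(1/6) = 1.067522.
C = 1.067522 / 0.037 = 28.85 m^(1/2)/s.

28.85


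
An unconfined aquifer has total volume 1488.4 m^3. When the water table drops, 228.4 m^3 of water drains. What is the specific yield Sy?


Specific yield Sy = Volume drained / Total volume.
Sy = 228.4 / 1488.4
   = 0.1535.

0.1535


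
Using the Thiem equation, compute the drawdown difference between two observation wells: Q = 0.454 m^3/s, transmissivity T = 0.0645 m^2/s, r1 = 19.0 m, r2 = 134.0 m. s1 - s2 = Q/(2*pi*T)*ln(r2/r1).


Thiem equation: s1 - s2 = Q/(2*pi*T) * ln(r2/r1).
ln(r2/r1) = ln(134.0/19.0) = 1.9534.
Q/(2*pi*T) = 0.454 / (2*pi*0.0645) = 0.454 / 0.4053 = 1.1203.
s1 - s2 = 1.1203 * 1.9534 = 2.1883 m.

2.1883


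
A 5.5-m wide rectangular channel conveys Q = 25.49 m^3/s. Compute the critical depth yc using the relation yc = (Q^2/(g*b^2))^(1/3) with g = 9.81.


Using yc = (Q^2 / (g * b^2))^(1/3):
Q^2 = 25.49^2 = 649.74.
g * b^2 = 9.81 * 5.5^2 = 9.81 * 30.25 = 296.75.
Q^2 / (g*b^2) = 649.74 / 296.75 = 2.1895.
yc = 2.1895^(1/3) = 1.2985 m.

1.2985


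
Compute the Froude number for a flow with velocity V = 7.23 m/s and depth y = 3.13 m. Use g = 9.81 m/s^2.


The Froude number is defined as Fr = V / sqrt(g*y).
g*y = 9.81 * 3.13 = 30.7053.
sqrt(g*y) = sqrt(30.7053) = 5.5412.
Fr = 7.23 / 5.5412 = 1.3048.

1.3048


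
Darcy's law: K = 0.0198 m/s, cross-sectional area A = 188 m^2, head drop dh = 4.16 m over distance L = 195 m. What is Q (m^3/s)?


Darcy's law: Q = K * A * i, where i = dh/L.
Hydraulic gradient i = 4.16 / 195 = 0.021333.
Q = 0.0198 * 188 * 0.021333
  = 0.0794 m^3/s.

0.0794


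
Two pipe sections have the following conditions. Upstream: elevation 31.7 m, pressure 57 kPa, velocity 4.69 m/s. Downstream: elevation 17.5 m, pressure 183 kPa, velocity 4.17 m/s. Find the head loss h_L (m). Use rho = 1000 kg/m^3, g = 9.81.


Total head at each section: H = z + p/(rho*g) + V^2/(2g).
H1 = 31.7 + 57*1000/(1000*9.81) + 4.69^2/(2*9.81)
   = 31.7 + 5.81 + 1.1211
   = 38.632 m.
H2 = 17.5 + 183*1000/(1000*9.81) + 4.17^2/(2*9.81)
   = 17.5 + 18.654 + 0.8863
   = 37.041 m.
h_L = H1 - H2 = 38.632 - 37.041 = 1.591 m.

1.591


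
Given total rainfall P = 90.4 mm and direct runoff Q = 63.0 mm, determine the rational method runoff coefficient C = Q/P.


The runoff coefficient C = runoff depth / rainfall depth.
C = 63.0 / 90.4
  = 0.6969.

0.6969


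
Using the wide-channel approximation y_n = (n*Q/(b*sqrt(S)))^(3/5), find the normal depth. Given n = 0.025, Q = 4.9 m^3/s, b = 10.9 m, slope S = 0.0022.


We use the wide-channel approximation y_n = (n*Q/(b*sqrt(S)))^(3/5).
sqrt(S) = sqrt(0.0022) = 0.046904.
Numerator: n*Q = 0.025 * 4.9 = 0.1225.
Denominator: b*sqrt(S) = 10.9 * 0.046904 = 0.511254.
arg = 0.2396.
y_n = 0.2396^(3/5) = 0.4243 m.

0.4243


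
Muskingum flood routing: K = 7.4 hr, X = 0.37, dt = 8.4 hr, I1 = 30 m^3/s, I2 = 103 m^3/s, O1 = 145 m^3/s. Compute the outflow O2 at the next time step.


Muskingum coefficients:
denom = 2*K*(1-X) + dt = 2*7.4*(1-0.37) + 8.4 = 17.724.
C0 = (dt - 2*K*X)/denom = (8.4 - 2*7.4*0.37)/17.724 = 0.165.
C1 = (dt + 2*K*X)/denom = (8.4 + 2*7.4*0.37)/17.724 = 0.7829.
C2 = (2*K*(1-X) - dt)/denom = 0.0521.
O2 = C0*I2 + C1*I1 + C2*O1
   = 0.165*103 + 0.7829*30 + 0.0521*145
   = 48.04 m^3/s.

48.04


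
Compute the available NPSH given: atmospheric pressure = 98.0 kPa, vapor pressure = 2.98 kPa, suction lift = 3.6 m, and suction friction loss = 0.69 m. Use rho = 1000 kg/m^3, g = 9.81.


NPSHa = p_atm/(rho*g) - z_s - hf_s - p_vap/(rho*g).
p_atm/(rho*g) = 98.0*1000 / (1000*9.81) = 9.99 m.
p_vap/(rho*g) = 2.98*1000 / (1000*9.81) = 0.304 m.
NPSHa = 9.99 - 3.6 - 0.69 - 0.304
      = 5.4 m.

5.4


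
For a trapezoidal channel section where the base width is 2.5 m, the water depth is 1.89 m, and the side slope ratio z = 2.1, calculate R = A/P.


For a trapezoidal section with side slope z:
A = (b + z*y)*y = (2.5 + 2.1*1.89)*1.89 = 12.226 m^2.
P = b + 2*y*sqrt(1 + z^2) = 2.5 + 2*1.89*sqrt(1 + 2.1^2) = 11.292 m.
R = A/P = 12.226 / 11.292 = 1.0827 m.

1.0827


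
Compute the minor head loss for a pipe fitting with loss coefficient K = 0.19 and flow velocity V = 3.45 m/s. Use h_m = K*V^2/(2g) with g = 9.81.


Minor loss formula: h_m = K * V^2/(2g).
V^2 = 3.45^2 = 11.9025.
V^2/(2g) = 11.9025 / 19.62 = 0.6067 m.
h_m = 0.19 * 0.6067 = 0.1153 m.

0.1153


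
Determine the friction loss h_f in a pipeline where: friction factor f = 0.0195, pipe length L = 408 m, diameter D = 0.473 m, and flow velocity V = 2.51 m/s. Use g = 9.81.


Darcy-Weisbach equation: h_f = f * (L/D) * V^2/(2g).
f * L/D = 0.0195 * 408/0.473 = 16.8203.
V^2/(2g) = 2.51^2 / (2*9.81) = 6.3001 / 19.62 = 0.3211 m.
h_f = 16.8203 * 0.3211 = 5.401 m.

5.401


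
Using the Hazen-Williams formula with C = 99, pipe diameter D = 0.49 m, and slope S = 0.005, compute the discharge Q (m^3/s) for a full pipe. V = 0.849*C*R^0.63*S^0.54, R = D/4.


For a full circular pipe, R = D/4 = 0.49/4 = 0.1225 m.
V = 0.849 * 99 * 0.1225^0.63 * 0.005^0.54
  = 0.849 * 99 * 0.266395 * 0.057206
  = 1.2809 m/s.
Pipe area A = pi*D^2/4 = pi*0.49^2/4 = 0.1886 m^2.
Q = A * V = 0.1886 * 1.2809 = 0.2415 m^3/s.

0.2415


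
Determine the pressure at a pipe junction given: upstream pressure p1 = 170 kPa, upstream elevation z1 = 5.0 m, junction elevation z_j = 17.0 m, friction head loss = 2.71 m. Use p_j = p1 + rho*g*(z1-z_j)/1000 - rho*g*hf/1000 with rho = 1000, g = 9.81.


Junction pressure: p_j = p1 + rho*g*(z1 - z_j)/1000 - rho*g*hf/1000.
Elevation term = 1000*9.81*(5.0 - 17.0)/1000 = -117.72 kPa.
Friction term = 1000*9.81*2.71/1000 = 26.585 kPa.
p_j = 170 + -117.72 - 26.585 = 25.69 kPa.

25.69


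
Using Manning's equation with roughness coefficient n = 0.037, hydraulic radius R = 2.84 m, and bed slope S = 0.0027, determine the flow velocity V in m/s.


Manning's equation gives V = (1/n) * R^(2/3) * S^(1/2).
First, compute R^(2/3) = 2.84^(2/3) = 2.0055.
Next, S^(1/2) = 0.0027^(1/2) = 0.051962.
Then 1/n = 1/0.037 = 27.03.
V = 27.03 * 2.0055 * 0.051962 = 2.8164 m/s.

2.8164


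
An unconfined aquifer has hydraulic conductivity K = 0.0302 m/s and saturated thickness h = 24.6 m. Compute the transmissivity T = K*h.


Transmissivity is defined as T = K * h.
T = 0.0302 * 24.6
  = 0.7429 m^2/s.

0.7429


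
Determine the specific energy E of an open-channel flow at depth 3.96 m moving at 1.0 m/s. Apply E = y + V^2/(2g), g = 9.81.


Specific energy E = y + V^2/(2g).
Velocity head = V^2/(2g) = 1.0^2 / (2*9.81) = 1.0 / 19.62 = 0.051 m.
E = 3.96 + 0.051 = 4.011 m.

4.011


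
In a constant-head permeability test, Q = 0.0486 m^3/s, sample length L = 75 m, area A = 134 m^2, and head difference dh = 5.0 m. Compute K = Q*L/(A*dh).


From K = Q*L / (A*dh):
Numerator: Q*L = 0.0486 * 75 = 3.645.
Denominator: A*dh = 134 * 5.0 = 670.0.
K = 3.645 / 670.0 = 0.00544 m/s.

0.00544


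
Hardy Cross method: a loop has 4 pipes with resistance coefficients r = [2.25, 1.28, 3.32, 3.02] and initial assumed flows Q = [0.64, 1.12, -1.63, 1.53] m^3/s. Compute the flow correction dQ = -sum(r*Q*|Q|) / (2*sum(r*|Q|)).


Numerator terms (r*Q*|Q|): 2.25*0.64*|0.64| = 0.9216; 1.28*1.12*|1.12| = 1.6056; 3.32*-1.63*|-1.63| = -8.8209; 3.02*1.53*|1.53| = 7.0695.
Sum of numerator = 0.7758.
Denominator terms (r*|Q|): 2.25*|0.64| = 1.44; 1.28*|1.12| = 1.4336; 3.32*|-1.63| = 5.4116; 3.02*|1.53| = 4.6206.
2 * sum of denominator = 2 * 12.9058 = 25.8116.
dQ = -0.7758 / 25.8116 = -0.0301 m^3/s.

-0.0301
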